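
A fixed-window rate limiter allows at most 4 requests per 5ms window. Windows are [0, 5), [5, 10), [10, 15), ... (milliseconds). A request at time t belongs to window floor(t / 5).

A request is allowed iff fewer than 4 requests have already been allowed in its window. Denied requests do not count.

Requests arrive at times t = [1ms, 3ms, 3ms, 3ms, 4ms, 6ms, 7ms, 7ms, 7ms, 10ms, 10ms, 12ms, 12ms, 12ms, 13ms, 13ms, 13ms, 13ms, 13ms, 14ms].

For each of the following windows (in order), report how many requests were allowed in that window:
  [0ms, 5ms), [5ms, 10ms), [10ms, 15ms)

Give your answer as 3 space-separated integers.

Answer: 4 4 4

Derivation:
Processing requests:
  req#1 t=1ms (window 0): ALLOW
  req#2 t=3ms (window 0): ALLOW
  req#3 t=3ms (window 0): ALLOW
  req#4 t=3ms (window 0): ALLOW
  req#5 t=4ms (window 0): DENY
  req#6 t=6ms (window 1): ALLOW
  req#7 t=7ms (window 1): ALLOW
  req#8 t=7ms (window 1): ALLOW
  req#9 t=7ms (window 1): ALLOW
  req#10 t=10ms (window 2): ALLOW
  req#11 t=10ms (window 2): ALLOW
  req#12 t=12ms (window 2): ALLOW
  req#13 t=12ms (window 2): ALLOW
  req#14 t=12ms (window 2): DENY
  req#15 t=13ms (window 2): DENY
  req#16 t=13ms (window 2): DENY
  req#17 t=13ms (window 2): DENY
  req#18 t=13ms (window 2): DENY
  req#19 t=13ms (window 2): DENY
  req#20 t=14ms (window 2): DENY

Allowed counts by window: 4 4 4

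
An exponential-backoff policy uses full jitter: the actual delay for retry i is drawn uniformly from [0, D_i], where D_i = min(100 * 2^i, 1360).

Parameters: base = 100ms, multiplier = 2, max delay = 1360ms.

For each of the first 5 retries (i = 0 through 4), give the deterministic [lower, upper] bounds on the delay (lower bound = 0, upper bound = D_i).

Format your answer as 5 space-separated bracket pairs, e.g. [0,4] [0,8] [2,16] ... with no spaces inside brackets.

Answer: [0,100] [0,200] [0,400] [0,800] [0,1360]

Derivation:
Computing bounds per retry:
  i=0: D_i=min(100*2^0,1360)=100, bounds=[0,100]
  i=1: D_i=min(100*2^1,1360)=200, bounds=[0,200]
  i=2: D_i=min(100*2^2,1360)=400, bounds=[0,400]
  i=3: D_i=min(100*2^3,1360)=800, bounds=[0,800]
  i=4: D_i=min(100*2^4,1360)=1360, bounds=[0,1360]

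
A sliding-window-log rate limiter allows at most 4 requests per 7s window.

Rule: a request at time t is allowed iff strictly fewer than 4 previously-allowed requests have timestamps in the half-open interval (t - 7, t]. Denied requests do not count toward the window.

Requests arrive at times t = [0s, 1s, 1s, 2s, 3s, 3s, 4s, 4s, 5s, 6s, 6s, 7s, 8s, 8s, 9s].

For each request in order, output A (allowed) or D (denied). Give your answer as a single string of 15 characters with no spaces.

Answer: AAAADDDDDDDAAAA

Derivation:
Tracking allowed requests in the window:
  req#1 t=0s: ALLOW
  req#2 t=1s: ALLOW
  req#3 t=1s: ALLOW
  req#4 t=2s: ALLOW
  req#5 t=3s: DENY
  req#6 t=3s: DENY
  req#7 t=4s: DENY
  req#8 t=4s: DENY
  req#9 t=5s: DENY
  req#10 t=6s: DENY
  req#11 t=6s: DENY
  req#12 t=7s: ALLOW
  req#13 t=8s: ALLOW
  req#14 t=8s: ALLOW
  req#15 t=9s: ALLOW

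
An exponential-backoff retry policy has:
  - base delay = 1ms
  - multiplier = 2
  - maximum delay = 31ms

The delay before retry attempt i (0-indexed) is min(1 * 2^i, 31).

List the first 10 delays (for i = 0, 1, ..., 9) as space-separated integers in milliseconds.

Computing each delay:
  i=0: min(1*2^0, 31) = 1
  i=1: min(1*2^1, 31) = 2
  i=2: min(1*2^2, 31) = 4
  i=3: min(1*2^3, 31) = 8
  i=4: min(1*2^4, 31) = 16
  i=5: min(1*2^5, 31) = 31
  i=6: min(1*2^6, 31) = 31
  i=7: min(1*2^7, 31) = 31
  i=8: min(1*2^8, 31) = 31
  i=9: min(1*2^9, 31) = 31

Answer: 1 2 4 8 16 31 31 31 31 31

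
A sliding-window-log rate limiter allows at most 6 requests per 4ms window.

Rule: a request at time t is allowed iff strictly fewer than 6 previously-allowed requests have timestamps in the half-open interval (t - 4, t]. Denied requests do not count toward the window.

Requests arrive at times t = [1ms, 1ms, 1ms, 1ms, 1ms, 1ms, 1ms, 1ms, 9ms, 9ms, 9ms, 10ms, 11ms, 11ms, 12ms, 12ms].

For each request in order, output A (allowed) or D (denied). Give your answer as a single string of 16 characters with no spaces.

Tracking allowed requests in the window:
  req#1 t=1ms: ALLOW
  req#2 t=1ms: ALLOW
  req#3 t=1ms: ALLOW
  req#4 t=1ms: ALLOW
  req#5 t=1ms: ALLOW
  req#6 t=1ms: ALLOW
  req#7 t=1ms: DENY
  req#8 t=1ms: DENY
  req#9 t=9ms: ALLOW
  req#10 t=9ms: ALLOW
  req#11 t=9ms: ALLOW
  req#12 t=10ms: ALLOW
  req#13 t=11ms: ALLOW
  req#14 t=11ms: ALLOW
  req#15 t=12ms: DENY
  req#16 t=12ms: DENY

Answer: AAAAAADDAAAAAADD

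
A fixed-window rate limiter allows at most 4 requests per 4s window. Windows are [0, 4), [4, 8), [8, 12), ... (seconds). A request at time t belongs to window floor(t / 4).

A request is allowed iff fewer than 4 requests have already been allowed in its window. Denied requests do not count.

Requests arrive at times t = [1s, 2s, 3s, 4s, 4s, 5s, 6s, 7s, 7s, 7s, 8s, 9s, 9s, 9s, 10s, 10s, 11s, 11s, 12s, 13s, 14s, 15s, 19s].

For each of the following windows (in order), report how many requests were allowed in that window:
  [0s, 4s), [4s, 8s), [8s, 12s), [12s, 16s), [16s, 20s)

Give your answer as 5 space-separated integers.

Processing requests:
  req#1 t=1s (window 0): ALLOW
  req#2 t=2s (window 0): ALLOW
  req#3 t=3s (window 0): ALLOW
  req#4 t=4s (window 1): ALLOW
  req#5 t=4s (window 1): ALLOW
  req#6 t=5s (window 1): ALLOW
  req#7 t=6s (window 1): ALLOW
  req#8 t=7s (window 1): DENY
  req#9 t=7s (window 1): DENY
  req#10 t=7s (window 1): DENY
  req#11 t=8s (window 2): ALLOW
  req#12 t=9s (window 2): ALLOW
  req#13 t=9s (window 2): ALLOW
  req#14 t=9s (window 2): ALLOW
  req#15 t=10s (window 2): DENY
  req#16 t=10s (window 2): DENY
  req#17 t=11s (window 2): DENY
  req#18 t=11s (window 2): DENY
  req#19 t=12s (window 3): ALLOW
  req#20 t=13s (window 3): ALLOW
  req#21 t=14s (window 3): ALLOW
  req#22 t=15s (window 3): ALLOW
  req#23 t=19s (window 4): ALLOW

Allowed counts by window: 3 4 4 4 1

Answer: 3 4 4 4 1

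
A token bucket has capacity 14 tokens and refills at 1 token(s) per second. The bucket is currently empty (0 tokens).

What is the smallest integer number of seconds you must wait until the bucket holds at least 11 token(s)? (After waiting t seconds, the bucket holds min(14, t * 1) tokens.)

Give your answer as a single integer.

Need t * 1 >= 11, so t >= 11/1.
Smallest integer t = ceil(11/1) = 11.

Answer: 11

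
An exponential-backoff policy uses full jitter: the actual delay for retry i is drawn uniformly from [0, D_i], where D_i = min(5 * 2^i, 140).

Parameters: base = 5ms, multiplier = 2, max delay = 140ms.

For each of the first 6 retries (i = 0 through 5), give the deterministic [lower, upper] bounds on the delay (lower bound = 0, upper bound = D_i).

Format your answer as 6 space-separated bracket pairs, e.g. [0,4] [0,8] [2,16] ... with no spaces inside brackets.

Answer: [0,5] [0,10] [0,20] [0,40] [0,80] [0,140]

Derivation:
Computing bounds per retry:
  i=0: D_i=min(5*2^0,140)=5, bounds=[0,5]
  i=1: D_i=min(5*2^1,140)=10, bounds=[0,10]
  i=2: D_i=min(5*2^2,140)=20, bounds=[0,20]
  i=3: D_i=min(5*2^3,140)=40, bounds=[0,40]
  i=4: D_i=min(5*2^4,140)=80, bounds=[0,80]
  i=5: D_i=min(5*2^5,140)=140, bounds=[0,140]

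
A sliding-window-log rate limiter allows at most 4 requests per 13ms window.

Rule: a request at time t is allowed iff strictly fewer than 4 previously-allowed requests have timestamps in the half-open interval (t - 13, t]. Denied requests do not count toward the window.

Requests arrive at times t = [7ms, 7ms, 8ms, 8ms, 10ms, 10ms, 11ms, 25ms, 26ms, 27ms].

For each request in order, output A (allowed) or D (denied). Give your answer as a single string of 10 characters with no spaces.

Tracking allowed requests in the window:
  req#1 t=7ms: ALLOW
  req#2 t=7ms: ALLOW
  req#3 t=8ms: ALLOW
  req#4 t=8ms: ALLOW
  req#5 t=10ms: DENY
  req#6 t=10ms: DENY
  req#7 t=11ms: DENY
  req#8 t=25ms: ALLOW
  req#9 t=26ms: ALLOW
  req#10 t=27ms: ALLOW

Answer: AAAADDDAAA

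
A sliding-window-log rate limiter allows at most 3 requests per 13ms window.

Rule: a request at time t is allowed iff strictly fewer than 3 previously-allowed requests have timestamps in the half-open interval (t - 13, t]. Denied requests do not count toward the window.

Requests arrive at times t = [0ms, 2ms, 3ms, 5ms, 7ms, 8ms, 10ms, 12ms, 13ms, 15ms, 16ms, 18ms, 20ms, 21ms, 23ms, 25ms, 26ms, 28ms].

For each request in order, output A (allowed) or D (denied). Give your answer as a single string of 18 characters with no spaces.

Answer: AAADDDDDAAADDDDDAA

Derivation:
Tracking allowed requests in the window:
  req#1 t=0ms: ALLOW
  req#2 t=2ms: ALLOW
  req#3 t=3ms: ALLOW
  req#4 t=5ms: DENY
  req#5 t=7ms: DENY
  req#6 t=8ms: DENY
  req#7 t=10ms: DENY
  req#8 t=12ms: DENY
  req#9 t=13ms: ALLOW
  req#10 t=15ms: ALLOW
  req#11 t=16ms: ALLOW
  req#12 t=18ms: DENY
  req#13 t=20ms: DENY
  req#14 t=21ms: DENY
  req#15 t=23ms: DENY
  req#16 t=25ms: DENY
  req#17 t=26ms: ALLOW
  req#18 t=28ms: ALLOW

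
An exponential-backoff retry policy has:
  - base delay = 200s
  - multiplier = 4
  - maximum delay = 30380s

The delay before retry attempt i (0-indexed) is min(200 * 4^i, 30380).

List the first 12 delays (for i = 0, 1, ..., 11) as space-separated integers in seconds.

Computing each delay:
  i=0: min(200*4^0, 30380) = 200
  i=1: min(200*4^1, 30380) = 800
  i=2: min(200*4^2, 30380) = 3200
  i=3: min(200*4^3, 30380) = 12800
  i=4: min(200*4^4, 30380) = 30380
  i=5: min(200*4^5, 30380) = 30380
  i=6: min(200*4^6, 30380) = 30380
  i=7: min(200*4^7, 30380) = 30380
  i=8: min(200*4^8, 30380) = 30380
  i=9: min(200*4^9, 30380) = 30380
  i=10: min(200*4^10, 30380) = 30380
  i=11: min(200*4^11, 30380) = 30380

Answer: 200 800 3200 12800 30380 30380 30380 30380 30380 30380 30380 30380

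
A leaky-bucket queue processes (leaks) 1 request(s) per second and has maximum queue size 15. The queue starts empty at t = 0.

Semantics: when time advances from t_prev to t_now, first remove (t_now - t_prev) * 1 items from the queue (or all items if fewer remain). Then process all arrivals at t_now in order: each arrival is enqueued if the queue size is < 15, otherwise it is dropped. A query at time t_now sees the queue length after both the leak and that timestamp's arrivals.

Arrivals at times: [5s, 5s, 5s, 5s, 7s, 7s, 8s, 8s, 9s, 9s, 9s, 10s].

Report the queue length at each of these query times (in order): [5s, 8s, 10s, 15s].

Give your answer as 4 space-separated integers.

Answer: 4 5 7 2

Derivation:
Queue lengths at query times:
  query t=5s: backlog = 4
  query t=8s: backlog = 5
  query t=10s: backlog = 7
  query t=15s: backlog = 2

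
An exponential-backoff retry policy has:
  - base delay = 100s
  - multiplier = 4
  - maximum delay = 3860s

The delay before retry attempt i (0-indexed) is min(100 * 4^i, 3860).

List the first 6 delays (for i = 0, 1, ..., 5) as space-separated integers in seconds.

Computing each delay:
  i=0: min(100*4^0, 3860) = 100
  i=1: min(100*4^1, 3860) = 400
  i=2: min(100*4^2, 3860) = 1600
  i=3: min(100*4^3, 3860) = 3860
  i=4: min(100*4^4, 3860) = 3860
  i=5: min(100*4^5, 3860) = 3860

Answer: 100 400 1600 3860 3860 3860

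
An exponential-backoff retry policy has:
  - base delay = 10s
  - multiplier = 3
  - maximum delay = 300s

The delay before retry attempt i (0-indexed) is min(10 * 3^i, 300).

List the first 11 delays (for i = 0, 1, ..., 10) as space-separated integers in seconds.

Computing each delay:
  i=0: min(10*3^0, 300) = 10
  i=1: min(10*3^1, 300) = 30
  i=2: min(10*3^2, 300) = 90
  i=3: min(10*3^3, 300) = 270
  i=4: min(10*3^4, 300) = 300
  i=5: min(10*3^5, 300) = 300
  i=6: min(10*3^6, 300) = 300
  i=7: min(10*3^7, 300) = 300
  i=8: min(10*3^8, 300) = 300
  i=9: min(10*3^9, 300) = 300
  i=10: min(10*3^10, 300) = 300

Answer: 10 30 90 270 300 300 300 300 300 300 300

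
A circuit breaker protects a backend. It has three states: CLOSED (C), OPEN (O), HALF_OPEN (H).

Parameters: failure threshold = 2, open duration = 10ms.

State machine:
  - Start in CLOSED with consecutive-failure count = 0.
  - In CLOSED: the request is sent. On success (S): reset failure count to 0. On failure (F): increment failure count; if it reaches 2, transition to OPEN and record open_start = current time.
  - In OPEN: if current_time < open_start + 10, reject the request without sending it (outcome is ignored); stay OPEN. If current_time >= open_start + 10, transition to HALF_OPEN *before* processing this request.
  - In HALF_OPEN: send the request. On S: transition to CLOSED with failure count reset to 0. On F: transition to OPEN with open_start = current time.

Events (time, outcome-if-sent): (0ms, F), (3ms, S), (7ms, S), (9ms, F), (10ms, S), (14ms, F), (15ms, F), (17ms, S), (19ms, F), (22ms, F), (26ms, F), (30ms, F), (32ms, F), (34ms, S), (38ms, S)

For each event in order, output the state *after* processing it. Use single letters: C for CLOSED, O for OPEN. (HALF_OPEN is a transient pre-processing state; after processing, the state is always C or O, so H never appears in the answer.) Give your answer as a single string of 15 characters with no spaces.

State after each event:
  event#1 t=0ms outcome=F: state=CLOSED
  event#2 t=3ms outcome=S: state=CLOSED
  event#3 t=7ms outcome=S: state=CLOSED
  event#4 t=9ms outcome=F: state=CLOSED
  event#5 t=10ms outcome=S: state=CLOSED
  event#6 t=14ms outcome=F: state=CLOSED
  event#7 t=15ms outcome=F: state=OPEN
  event#8 t=17ms outcome=S: state=OPEN
  event#9 t=19ms outcome=F: state=OPEN
  event#10 t=22ms outcome=F: state=OPEN
  event#11 t=26ms outcome=F: state=OPEN
  event#12 t=30ms outcome=F: state=OPEN
  event#13 t=32ms outcome=F: state=OPEN
  event#14 t=34ms outcome=S: state=OPEN
  event#15 t=38ms outcome=S: state=CLOSED

Answer: CCCCCCOOOOOOOOC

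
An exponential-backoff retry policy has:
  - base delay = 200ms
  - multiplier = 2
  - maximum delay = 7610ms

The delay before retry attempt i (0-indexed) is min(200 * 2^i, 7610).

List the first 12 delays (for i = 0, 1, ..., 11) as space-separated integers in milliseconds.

Answer: 200 400 800 1600 3200 6400 7610 7610 7610 7610 7610 7610

Derivation:
Computing each delay:
  i=0: min(200*2^0, 7610) = 200
  i=1: min(200*2^1, 7610) = 400
  i=2: min(200*2^2, 7610) = 800
  i=3: min(200*2^3, 7610) = 1600
  i=4: min(200*2^4, 7610) = 3200
  i=5: min(200*2^5, 7610) = 6400
  i=6: min(200*2^6, 7610) = 7610
  i=7: min(200*2^7, 7610) = 7610
  i=8: min(200*2^8, 7610) = 7610
  i=9: min(200*2^9, 7610) = 7610
  i=10: min(200*2^10, 7610) = 7610
  i=11: min(200*2^11, 7610) = 7610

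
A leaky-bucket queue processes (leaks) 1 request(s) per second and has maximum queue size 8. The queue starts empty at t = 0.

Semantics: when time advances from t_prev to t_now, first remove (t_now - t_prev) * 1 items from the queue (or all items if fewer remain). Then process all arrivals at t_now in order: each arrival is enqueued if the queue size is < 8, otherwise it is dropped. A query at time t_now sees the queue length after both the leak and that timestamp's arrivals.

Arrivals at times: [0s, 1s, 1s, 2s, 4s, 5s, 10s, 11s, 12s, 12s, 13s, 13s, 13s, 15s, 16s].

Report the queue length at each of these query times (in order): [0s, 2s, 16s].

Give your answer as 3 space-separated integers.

Queue lengths at query times:
  query t=0s: backlog = 1
  query t=2s: backlog = 2
  query t=16s: backlog = 3

Answer: 1 2 3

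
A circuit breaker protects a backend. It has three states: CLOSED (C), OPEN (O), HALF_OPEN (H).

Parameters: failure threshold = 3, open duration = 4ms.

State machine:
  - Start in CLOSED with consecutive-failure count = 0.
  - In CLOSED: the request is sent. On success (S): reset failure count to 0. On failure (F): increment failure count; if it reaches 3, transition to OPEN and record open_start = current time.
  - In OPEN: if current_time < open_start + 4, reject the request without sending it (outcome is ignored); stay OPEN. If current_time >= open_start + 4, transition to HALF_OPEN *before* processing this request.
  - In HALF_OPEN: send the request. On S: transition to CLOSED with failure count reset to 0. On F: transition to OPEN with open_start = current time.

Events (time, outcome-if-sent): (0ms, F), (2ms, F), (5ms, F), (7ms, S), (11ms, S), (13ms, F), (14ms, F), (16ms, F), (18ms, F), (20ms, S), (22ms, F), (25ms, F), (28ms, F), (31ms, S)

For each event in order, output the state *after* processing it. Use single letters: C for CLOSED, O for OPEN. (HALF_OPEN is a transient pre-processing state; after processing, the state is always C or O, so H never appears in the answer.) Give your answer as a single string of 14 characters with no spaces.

Answer: CCOOCCCOOCCCOO

Derivation:
State after each event:
  event#1 t=0ms outcome=F: state=CLOSED
  event#2 t=2ms outcome=F: state=CLOSED
  event#3 t=5ms outcome=F: state=OPEN
  event#4 t=7ms outcome=S: state=OPEN
  event#5 t=11ms outcome=S: state=CLOSED
  event#6 t=13ms outcome=F: state=CLOSED
  event#7 t=14ms outcome=F: state=CLOSED
  event#8 t=16ms outcome=F: state=OPEN
  event#9 t=18ms outcome=F: state=OPEN
  event#10 t=20ms outcome=S: state=CLOSED
  event#11 t=22ms outcome=F: state=CLOSED
  event#12 t=25ms outcome=F: state=CLOSED
  event#13 t=28ms outcome=F: state=OPEN
  event#14 t=31ms outcome=S: state=OPEN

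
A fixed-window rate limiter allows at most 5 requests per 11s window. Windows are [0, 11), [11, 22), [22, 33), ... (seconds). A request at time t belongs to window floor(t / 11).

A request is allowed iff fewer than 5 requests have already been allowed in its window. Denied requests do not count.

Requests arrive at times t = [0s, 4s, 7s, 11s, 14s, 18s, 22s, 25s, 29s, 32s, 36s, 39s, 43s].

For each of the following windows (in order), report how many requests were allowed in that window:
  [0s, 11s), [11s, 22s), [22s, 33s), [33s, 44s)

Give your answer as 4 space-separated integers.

Processing requests:
  req#1 t=0s (window 0): ALLOW
  req#2 t=4s (window 0): ALLOW
  req#3 t=7s (window 0): ALLOW
  req#4 t=11s (window 1): ALLOW
  req#5 t=14s (window 1): ALLOW
  req#6 t=18s (window 1): ALLOW
  req#7 t=22s (window 2): ALLOW
  req#8 t=25s (window 2): ALLOW
  req#9 t=29s (window 2): ALLOW
  req#10 t=32s (window 2): ALLOW
  req#11 t=36s (window 3): ALLOW
  req#12 t=39s (window 3): ALLOW
  req#13 t=43s (window 3): ALLOW

Allowed counts by window: 3 3 4 3

Answer: 3 3 4 3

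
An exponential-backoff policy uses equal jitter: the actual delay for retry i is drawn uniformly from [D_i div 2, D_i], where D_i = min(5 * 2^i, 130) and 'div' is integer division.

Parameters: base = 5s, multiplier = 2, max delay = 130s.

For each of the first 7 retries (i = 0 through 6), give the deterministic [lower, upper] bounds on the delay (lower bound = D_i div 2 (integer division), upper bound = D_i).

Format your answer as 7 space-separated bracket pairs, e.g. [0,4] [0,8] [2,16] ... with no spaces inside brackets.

Computing bounds per retry:
  i=0: D_i=min(5*2^0,130)=5, bounds=[2,5]
  i=1: D_i=min(5*2^1,130)=10, bounds=[5,10]
  i=2: D_i=min(5*2^2,130)=20, bounds=[10,20]
  i=3: D_i=min(5*2^3,130)=40, bounds=[20,40]
  i=4: D_i=min(5*2^4,130)=80, bounds=[40,80]
  i=5: D_i=min(5*2^5,130)=130, bounds=[65,130]
  i=6: D_i=min(5*2^6,130)=130, bounds=[65,130]

Answer: [2,5] [5,10] [10,20] [20,40] [40,80] [65,130] [65,130]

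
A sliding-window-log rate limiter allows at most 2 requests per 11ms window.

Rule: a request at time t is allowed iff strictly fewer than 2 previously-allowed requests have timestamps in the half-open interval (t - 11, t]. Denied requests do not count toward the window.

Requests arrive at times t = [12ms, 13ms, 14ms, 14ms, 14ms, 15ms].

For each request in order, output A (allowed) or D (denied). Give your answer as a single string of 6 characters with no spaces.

Tracking allowed requests in the window:
  req#1 t=12ms: ALLOW
  req#2 t=13ms: ALLOW
  req#3 t=14ms: DENY
  req#4 t=14ms: DENY
  req#5 t=14ms: DENY
  req#6 t=15ms: DENY

Answer: AADDDD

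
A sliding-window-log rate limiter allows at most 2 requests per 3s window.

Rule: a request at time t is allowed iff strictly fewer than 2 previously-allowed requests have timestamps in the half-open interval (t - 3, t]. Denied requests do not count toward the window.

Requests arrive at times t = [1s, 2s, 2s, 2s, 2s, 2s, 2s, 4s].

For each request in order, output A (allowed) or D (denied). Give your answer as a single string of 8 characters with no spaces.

Tracking allowed requests in the window:
  req#1 t=1s: ALLOW
  req#2 t=2s: ALLOW
  req#3 t=2s: DENY
  req#4 t=2s: DENY
  req#5 t=2s: DENY
  req#6 t=2s: DENY
  req#7 t=2s: DENY
  req#8 t=4s: ALLOW

Answer: AADDDDDA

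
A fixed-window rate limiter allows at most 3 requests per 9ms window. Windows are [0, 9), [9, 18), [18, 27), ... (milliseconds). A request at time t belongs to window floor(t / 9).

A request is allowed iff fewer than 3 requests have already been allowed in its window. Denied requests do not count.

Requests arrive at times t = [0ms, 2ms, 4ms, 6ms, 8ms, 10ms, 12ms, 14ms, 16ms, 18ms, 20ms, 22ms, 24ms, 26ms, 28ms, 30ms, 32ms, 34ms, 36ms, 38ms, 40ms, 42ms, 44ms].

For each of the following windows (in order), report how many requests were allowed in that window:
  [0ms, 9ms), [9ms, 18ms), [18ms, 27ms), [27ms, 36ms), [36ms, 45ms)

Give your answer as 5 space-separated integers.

Answer: 3 3 3 3 3

Derivation:
Processing requests:
  req#1 t=0ms (window 0): ALLOW
  req#2 t=2ms (window 0): ALLOW
  req#3 t=4ms (window 0): ALLOW
  req#4 t=6ms (window 0): DENY
  req#5 t=8ms (window 0): DENY
  req#6 t=10ms (window 1): ALLOW
  req#7 t=12ms (window 1): ALLOW
  req#8 t=14ms (window 1): ALLOW
  req#9 t=16ms (window 1): DENY
  req#10 t=18ms (window 2): ALLOW
  req#11 t=20ms (window 2): ALLOW
  req#12 t=22ms (window 2): ALLOW
  req#13 t=24ms (window 2): DENY
  req#14 t=26ms (window 2): DENY
  req#15 t=28ms (window 3): ALLOW
  req#16 t=30ms (window 3): ALLOW
  req#17 t=32ms (window 3): ALLOW
  req#18 t=34ms (window 3): DENY
  req#19 t=36ms (window 4): ALLOW
  req#20 t=38ms (window 4): ALLOW
  req#21 t=40ms (window 4): ALLOW
  req#22 t=42ms (window 4): DENY
  req#23 t=44ms (window 4): DENY

Allowed counts by window: 3 3 3 3 3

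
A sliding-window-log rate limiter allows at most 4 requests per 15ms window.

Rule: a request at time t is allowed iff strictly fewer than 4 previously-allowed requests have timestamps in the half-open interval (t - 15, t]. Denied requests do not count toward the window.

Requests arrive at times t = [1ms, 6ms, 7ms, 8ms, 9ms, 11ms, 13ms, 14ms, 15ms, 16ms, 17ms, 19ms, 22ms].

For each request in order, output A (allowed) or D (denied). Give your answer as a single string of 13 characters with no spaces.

Tracking allowed requests in the window:
  req#1 t=1ms: ALLOW
  req#2 t=6ms: ALLOW
  req#3 t=7ms: ALLOW
  req#4 t=8ms: ALLOW
  req#5 t=9ms: DENY
  req#6 t=11ms: DENY
  req#7 t=13ms: DENY
  req#8 t=14ms: DENY
  req#9 t=15ms: DENY
  req#10 t=16ms: ALLOW
  req#11 t=17ms: DENY
  req#12 t=19ms: DENY
  req#13 t=22ms: ALLOW

Answer: AAAADDDDDADDA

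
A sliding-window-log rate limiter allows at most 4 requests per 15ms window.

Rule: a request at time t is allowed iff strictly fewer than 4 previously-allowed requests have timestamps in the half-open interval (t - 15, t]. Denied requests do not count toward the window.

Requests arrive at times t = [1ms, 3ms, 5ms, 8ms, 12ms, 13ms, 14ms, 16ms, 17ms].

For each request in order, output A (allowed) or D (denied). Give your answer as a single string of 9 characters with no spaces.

Answer: AAAADDDAD

Derivation:
Tracking allowed requests in the window:
  req#1 t=1ms: ALLOW
  req#2 t=3ms: ALLOW
  req#3 t=5ms: ALLOW
  req#4 t=8ms: ALLOW
  req#5 t=12ms: DENY
  req#6 t=13ms: DENY
  req#7 t=14ms: DENY
  req#8 t=16ms: ALLOW
  req#9 t=17ms: DENY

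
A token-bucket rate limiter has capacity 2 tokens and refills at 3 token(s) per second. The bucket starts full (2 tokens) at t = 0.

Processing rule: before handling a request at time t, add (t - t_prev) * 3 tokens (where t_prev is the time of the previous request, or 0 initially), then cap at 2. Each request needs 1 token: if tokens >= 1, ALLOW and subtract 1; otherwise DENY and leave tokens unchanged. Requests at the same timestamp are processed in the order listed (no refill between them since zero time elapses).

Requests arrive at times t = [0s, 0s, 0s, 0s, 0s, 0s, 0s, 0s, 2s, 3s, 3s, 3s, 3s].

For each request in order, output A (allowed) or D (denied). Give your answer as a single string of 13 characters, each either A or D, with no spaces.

Answer: AADDDDDDAAADD

Derivation:
Simulating step by step:
  req#1 t=0s: ALLOW
  req#2 t=0s: ALLOW
  req#3 t=0s: DENY
  req#4 t=0s: DENY
  req#5 t=0s: DENY
  req#6 t=0s: DENY
  req#7 t=0s: DENY
  req#8 t=0s: DENY
  req#9 t=2s: ALLOW
  req#10 t=3s: ALLOW
  req#11 t=3s: ALLOW
  req#12 t=3s: DENY
  req#13 t=3s: DENY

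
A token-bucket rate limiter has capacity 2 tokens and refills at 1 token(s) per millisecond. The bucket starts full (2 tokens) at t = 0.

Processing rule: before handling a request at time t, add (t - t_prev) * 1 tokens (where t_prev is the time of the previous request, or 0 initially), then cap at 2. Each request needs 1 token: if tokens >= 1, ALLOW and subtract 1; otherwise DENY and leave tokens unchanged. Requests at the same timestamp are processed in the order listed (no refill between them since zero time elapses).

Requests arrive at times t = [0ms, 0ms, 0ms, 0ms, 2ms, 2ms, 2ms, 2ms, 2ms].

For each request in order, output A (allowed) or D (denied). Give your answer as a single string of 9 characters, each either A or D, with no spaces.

Answer: AADDAADDD

Derivation:
Simulating step by step:
  req#1 t=0ms: ALLOW
  req#2 t=0ms: ALLOW
  req#3 t=0ms: DENY
  req#4 t=0ms: DENY
  req#5 t=2ms: ALLOW
  req#6 t=2ms: ALLOW
  req#7 t=2ms: DENY
  req#8 t=2ms: DENY
  req#9 t=2ms: DENY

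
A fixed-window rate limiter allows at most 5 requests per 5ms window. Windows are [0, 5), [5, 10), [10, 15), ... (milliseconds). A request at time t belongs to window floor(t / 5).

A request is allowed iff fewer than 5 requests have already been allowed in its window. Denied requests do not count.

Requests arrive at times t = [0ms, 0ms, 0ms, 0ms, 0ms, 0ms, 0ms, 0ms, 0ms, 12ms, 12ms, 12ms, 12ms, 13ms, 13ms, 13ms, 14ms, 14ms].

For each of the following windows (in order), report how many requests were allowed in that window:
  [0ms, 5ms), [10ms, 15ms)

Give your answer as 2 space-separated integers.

Processing requests:
  req#1 t=0ms (window 0): ALLOW
  req#2 t=0ms (window 0): ALLOW
  req#3 t=0ms (window 0): ALLOW
  req#4 t=0ms (window 0): ALLOW
  req#5 t=0ms (window 0): ALLOW
  req#6 t=0ms (window 0): DENY
  req#7 t=0ms (window 0): DENY
  req#8 t=0ms (window 0): DENY
  req#9 t=0ms (window 0): DENY
  req#10 t=12ms (window 2): ALLOW
  req#11 t=12ms (window 2): ALLOW
  req#12 t=12ms (window 2): ALLOW
  req#13 t=12ms (window 2): ALLOW
  req#14 t=13ms (window 2): ALLOW
  req#15 t=13ms (window 2): DENY
  req#16 t=13ms (window 2): DENY
  req#17 t=14ms (window 2): DENY
  req#18 t=14ms (window 2): DENY

Allowed counts by window: 5 5

Answer: 5 5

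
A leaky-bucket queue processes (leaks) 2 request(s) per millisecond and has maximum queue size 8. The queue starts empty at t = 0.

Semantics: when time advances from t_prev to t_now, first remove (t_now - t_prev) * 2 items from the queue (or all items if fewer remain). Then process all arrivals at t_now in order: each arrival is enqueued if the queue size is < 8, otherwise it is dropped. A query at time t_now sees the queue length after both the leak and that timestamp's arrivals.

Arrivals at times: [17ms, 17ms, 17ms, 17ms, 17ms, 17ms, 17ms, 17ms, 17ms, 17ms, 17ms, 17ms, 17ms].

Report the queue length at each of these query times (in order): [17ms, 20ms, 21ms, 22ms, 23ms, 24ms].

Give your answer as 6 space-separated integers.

Answer: 8 2 0 0 0 0

Derivation:
Queue lengths at query times:
  query t=17ms: backlog = 8
  query t=20ms: backlog = 2
  query t=21ms: backlog = 0
  query t=22ms: backlog = 0
  query t=23ms: backlog = 0
  query t=24ms: backlog = 0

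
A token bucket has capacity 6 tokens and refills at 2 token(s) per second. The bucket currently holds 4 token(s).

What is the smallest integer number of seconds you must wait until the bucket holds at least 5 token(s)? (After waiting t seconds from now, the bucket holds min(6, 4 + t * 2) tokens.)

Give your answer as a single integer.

Answer: 1

Derivation:
Need 4 + t * 2 >= 5, so t >= 1/2.
Smallest integer t = ceil(1/2) = 1.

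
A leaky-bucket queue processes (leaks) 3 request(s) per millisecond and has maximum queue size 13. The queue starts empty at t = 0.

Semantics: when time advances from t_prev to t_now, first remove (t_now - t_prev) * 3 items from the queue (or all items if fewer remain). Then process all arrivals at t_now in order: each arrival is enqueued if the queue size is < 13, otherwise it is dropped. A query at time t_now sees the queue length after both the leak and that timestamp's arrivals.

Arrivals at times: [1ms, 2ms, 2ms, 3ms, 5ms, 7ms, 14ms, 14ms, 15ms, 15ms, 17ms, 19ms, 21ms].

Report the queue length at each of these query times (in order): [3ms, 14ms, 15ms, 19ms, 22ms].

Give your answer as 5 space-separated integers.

Answer: 1 2 2 1 0

Derivation:
Queue lengths at query times:
  query t=3ms: backlog = 1
  query t=14ms: backlog = 2
  query t=15ms: backlog = 2
  query t=19ms: backlog = 1
  query t=22ms: backlog = 0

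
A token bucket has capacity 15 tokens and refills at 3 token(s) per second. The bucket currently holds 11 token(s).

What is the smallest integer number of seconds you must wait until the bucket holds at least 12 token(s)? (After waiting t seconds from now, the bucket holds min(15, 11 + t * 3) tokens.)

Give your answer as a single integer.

Need 11 + t * 3 >= 12, so t >= 1/3.
Smallest integer t = ceil(1/3) = 1.

Answer: 1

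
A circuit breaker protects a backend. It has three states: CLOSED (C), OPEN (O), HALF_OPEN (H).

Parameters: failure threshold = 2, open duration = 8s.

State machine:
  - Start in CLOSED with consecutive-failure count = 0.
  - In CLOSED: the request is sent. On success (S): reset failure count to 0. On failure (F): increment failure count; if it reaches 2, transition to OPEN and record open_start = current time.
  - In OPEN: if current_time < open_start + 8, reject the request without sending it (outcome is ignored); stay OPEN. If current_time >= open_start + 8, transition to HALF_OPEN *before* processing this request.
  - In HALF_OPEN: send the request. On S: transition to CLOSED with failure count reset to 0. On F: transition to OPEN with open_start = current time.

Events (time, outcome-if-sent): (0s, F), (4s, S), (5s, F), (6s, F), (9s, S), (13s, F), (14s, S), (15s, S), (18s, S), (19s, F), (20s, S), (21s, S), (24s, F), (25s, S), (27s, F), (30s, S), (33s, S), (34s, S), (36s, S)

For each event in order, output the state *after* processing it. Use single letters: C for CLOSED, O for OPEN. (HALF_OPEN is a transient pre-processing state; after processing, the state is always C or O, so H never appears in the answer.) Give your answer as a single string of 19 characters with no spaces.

State after each event:
  event#1 t=0s outcome=F: state=CLOSED
  event#2 t=4s outcome=S: state=CLOSED
  event#3 t=5s outcome=F: state=CLOSED
  event#4 t=6s outcome=F: state=OPEN
  event#5 t=9s outcome=S: state=OPEN
  event#6 t=13s outcome=F: state=OPEN
  event#7 t=14s outcome=S: state=CLOSED
  event#8 t=15s outcome=S: state=CLOSED
  event#9 t=18s outcome=S: state=CLOSED
  event#10 t=19s outcome=F: state=CLOSED
  event#11 t=20s outcome=S: state=CLOSED
  event#12 t=21s outcome=S: state=CLOSED
  event#13 t=24s outcome=F: state=CLOSED
  event#14 t=25s outcome=S: state=CLOSED
  event#15 t=27s outcome=F: state=CLOSED
  event#16 t=30s outcome=S: state=CLOSED
  event#17 t=33s outcome=S: state=CLOSED
  event#18 t=34s outcome=S: state=CLOSED
  event#19 t=36s outcome=S: state=CLOSED

Answer: CCCOOOCCCCCCCCCCCCC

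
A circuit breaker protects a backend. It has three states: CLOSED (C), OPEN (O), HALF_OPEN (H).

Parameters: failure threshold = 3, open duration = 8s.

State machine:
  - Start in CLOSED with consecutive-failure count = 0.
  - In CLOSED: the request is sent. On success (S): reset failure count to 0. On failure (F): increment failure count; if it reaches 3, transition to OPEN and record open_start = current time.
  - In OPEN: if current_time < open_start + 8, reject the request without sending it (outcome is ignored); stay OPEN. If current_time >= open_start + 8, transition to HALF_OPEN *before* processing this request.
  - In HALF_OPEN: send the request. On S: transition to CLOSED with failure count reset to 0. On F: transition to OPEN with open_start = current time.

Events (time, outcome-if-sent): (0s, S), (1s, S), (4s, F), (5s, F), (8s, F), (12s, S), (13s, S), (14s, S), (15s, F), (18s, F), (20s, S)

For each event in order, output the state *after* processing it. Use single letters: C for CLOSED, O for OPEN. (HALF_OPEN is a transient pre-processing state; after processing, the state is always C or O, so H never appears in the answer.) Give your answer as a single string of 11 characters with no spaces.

State after each event:
  event#1 t=0s outcome=S: state=CLOSED
  event#2 t=1s outcome=S: state=CLOSED
  event#3 t=4s outcome=F: state=CLOSED
  event#4 t=5s outcome=F: state=CLOSED
  event#5 t=8s outcome=F: state=OPEN
  event#6 t=12s outcome=S: state=OPEN
  event#7 t=13s outcome=S: state=OPEN
  event#8 t=14s outcome=S: state=OPEN
  event#9 t=15s outcome=F: state=OPEN
  event#10 t=18s outcome=F: state=OPEN
  event#11 t=20s outcome=S: state=OPEN

Answer: CCCCOOOOOOO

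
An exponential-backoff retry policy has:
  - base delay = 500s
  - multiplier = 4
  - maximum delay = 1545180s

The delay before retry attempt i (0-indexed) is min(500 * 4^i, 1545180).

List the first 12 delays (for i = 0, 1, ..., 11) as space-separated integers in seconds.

Answer: 500 2000 8000 32000 128000 512000 1545180 1545180 1545180 1545180 1545180 1545180

Derivation:
Computing each delay:
  i=0: min(500*4^0, 1545180) = 500
  i=1: min(500*4^1, 1545180) = 2000
  i=2: min(500*4^2, 1545180) = 8000
  i=3: min(500*4^3, 1545180) = 32000
  i=4: min(500*4^4, 1545180) = 128000
  i=5: min(500*4^5, 1545180) = 512000
  i=6: min(500*4^6, 1545180) = 1545180
  i=7: min(500*4^7, 1545180) = 1545180
  i=8: min(500*4^8, 1545180) = 1545180
  i=9: min(500*4^9, 1545180) = 1545180
  i=10: min(500*4^10, 1545180) = 1545180
  i=11: min(500*4^11, 1545180) = 1545180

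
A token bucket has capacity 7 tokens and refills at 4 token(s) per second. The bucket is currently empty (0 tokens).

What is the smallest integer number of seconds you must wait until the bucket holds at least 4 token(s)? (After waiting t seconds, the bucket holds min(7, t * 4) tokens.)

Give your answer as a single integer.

Need t * 4 >= 4, so t >= 4/4.
Smallest integer t = ceil(4/4) = 1.

Answer: 1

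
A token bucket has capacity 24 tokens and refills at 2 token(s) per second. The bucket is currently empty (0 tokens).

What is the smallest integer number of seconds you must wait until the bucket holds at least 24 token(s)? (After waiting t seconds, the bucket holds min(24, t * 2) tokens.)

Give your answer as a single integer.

Need t * 2 >= 24, so t >= 24/2.
Smallest integer t = ceil(24/2) = 12.

Answer: 12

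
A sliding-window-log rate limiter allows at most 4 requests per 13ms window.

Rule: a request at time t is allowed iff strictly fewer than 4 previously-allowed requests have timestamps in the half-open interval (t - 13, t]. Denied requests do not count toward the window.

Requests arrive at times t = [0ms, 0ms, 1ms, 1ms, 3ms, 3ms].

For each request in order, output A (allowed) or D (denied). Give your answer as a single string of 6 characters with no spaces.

Tracking allowed requests in the window:
  req#1 t=0ms: ALLOW
  req#2 t=0ms: ALLOW
  req#3 t=1ms: ALLOW
  req#4 t=1ms: ALLOW
  req#5 t=3ms: DENY
  req#6 t=3ms: DENY

Answer: AAAADD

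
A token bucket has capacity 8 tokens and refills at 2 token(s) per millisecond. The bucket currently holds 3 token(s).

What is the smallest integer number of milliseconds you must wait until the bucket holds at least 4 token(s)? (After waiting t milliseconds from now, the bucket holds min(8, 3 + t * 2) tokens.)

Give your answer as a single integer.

Answer: 1

Derivation:
Need 3 + t * 2 >= 4, so t >= 1/2.
Smallest integer t = ceil(1/2) = 1.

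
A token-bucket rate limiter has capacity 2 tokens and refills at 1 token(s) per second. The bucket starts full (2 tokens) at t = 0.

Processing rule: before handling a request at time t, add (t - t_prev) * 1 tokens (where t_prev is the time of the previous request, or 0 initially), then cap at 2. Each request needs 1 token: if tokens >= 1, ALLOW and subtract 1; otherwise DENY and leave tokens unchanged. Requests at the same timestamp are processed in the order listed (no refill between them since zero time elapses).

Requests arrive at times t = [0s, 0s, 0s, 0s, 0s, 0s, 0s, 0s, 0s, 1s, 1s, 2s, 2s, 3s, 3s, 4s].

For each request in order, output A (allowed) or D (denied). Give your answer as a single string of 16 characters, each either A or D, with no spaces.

Simulating step by step:
  req#1 t=0s: ALLOW
  req#2 t=0s: ALLOW
  req#3 t=0s: DENY
  req#4 t=0s: DENY
  req#5 t=0s: DENY
  req#6 t=0s: DENY
  req#7 t=0s: DENY
  req#8 t=0s: DENY
  req#9 t=0s: DENY
  req#10 t=1s: ALLOW
  req#11 t=1s: DENY
  req#12 t=2s: ALLOW
  req#13 t=2s: DENY
  req#14 t=3s: ALLOW
  req#15 t=3s: DENY
  req#16 t=4s: ALLOW

Answer: AADDDDDDDADADADA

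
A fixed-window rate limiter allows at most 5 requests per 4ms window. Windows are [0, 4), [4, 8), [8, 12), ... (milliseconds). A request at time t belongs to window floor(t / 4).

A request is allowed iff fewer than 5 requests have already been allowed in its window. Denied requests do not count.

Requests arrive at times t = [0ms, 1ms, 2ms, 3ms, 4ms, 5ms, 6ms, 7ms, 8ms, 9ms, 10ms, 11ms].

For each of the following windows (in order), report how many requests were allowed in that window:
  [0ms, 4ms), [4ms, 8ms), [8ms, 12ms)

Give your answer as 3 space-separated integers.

Answer: 4 4 4

Derivation:
Processing requests:
  req#1 t=0ms (window 0): ALLOW
  req#2 t=1ms (window 0): ALLOW
  req#3 t=2ms (window 0): ALLOW
  req#4 t=3ms (window 0): ALLOW
  req#5 t=4ms (window 1): ALLOW
  req#6 t=5ms (window 1): ALLOW
  req#7 t=6ms (window 1): ALLOW
  req#8 t=7ms (window 1): ALLOW
  req#9 t=8ms (window 2): ALLOW
  req#10 t=9ms (window 2): ALLOW
  req#11 t=10ms (window 2): ALLOW
  req#12 t=11ms (window 2): ALLOW

Allowed counts by window: 4 4 4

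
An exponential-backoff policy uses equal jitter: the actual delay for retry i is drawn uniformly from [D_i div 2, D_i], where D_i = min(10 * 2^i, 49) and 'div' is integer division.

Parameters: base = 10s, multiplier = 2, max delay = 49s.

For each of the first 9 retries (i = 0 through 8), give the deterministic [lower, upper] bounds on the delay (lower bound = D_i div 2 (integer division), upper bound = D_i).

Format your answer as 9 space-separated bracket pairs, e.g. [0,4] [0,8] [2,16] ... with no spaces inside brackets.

Computing bounds per retry:
  i=0: D_i=min(10*2^0,49)=10, bounds=[5,10]
  i=1: D_i=min(10*2^1,49)=20, bounds=[10,20]
  i=2: D_i=min(10*2^2,49)=40, bounds=[20,40]
  i=3: D_i=min(10*2^3,49)=49, bounds=[24,49]
  i=4: D_i=min(10*2^4,49)=49, bounds=[24,49]
  i=5: D_i=min(10*2^5,49)=49, bounds=[24,49]
  i=6: D_i=min(10*2^6,49)=49, bounds=[24,49]
  i=7: D_i=min(10*2^7,49)=49, bounds=[24,49]
  i=8: D_i=min(10*2^8,49)=49, bounds=[24,49]

Answer: [5,10] [10,20] [20,40] [24,49] [24,49] [24,49] [24,49] [24,49] [24,49]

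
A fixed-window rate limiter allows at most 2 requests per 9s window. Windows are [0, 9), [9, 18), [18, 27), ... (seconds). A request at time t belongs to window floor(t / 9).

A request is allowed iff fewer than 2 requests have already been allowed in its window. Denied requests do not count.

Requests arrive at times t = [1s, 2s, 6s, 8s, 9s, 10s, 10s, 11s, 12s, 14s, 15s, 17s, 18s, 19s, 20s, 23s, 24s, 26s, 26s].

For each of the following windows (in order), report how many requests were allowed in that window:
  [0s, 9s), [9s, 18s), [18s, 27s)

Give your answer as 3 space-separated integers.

Processing requests:
  req#1 t=1s (window 0): ALLOW
  req#2 t=2s (window 0): ALLOW
  req#3 t=6s (window 0): DENY
  req#4 t=8s (window 0): DENY
  req#5 t=9s (window 1): ALLOW
  req#6 t=10s (window 1): ALLOW
  req#7 t=10s (window 1): DENY
  req#8 t=11s (window 1): DENY
  req#9 t=12s (window 1): DENY
  req#10 t=14s (window 1): DENY
  req#11 t=15s (window 1): DENY
  req#12 t=17s (window 1): DENY
  req#13 t=18s (window 2): ALLOW
  req#14 t=19s (window 2): ALLOW
  req#15 t=20s (window 2): DENY
  req#16 t=23s (window 2): DENY
  req#17 t=24s (window 2): DENY
  req#18 t=26s (window 2): DENY
  req#19 t=26s (window 2): DENY

Allowed counts by window: 2 2 2

Answer: 2 2 2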